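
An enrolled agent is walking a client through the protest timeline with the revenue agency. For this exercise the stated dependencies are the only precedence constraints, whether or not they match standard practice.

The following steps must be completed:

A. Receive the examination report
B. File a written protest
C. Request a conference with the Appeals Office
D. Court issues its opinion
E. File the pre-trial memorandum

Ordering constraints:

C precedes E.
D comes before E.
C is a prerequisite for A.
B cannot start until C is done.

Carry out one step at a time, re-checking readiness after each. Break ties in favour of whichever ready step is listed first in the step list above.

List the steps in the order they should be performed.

C and D have no prerequisites; C is listed earlier, so C is first.
A and B now also ready, so the ready set is {A, B, D}; A is listed earlier → A.
Ready: B and D. B is listed earlier → B.
D is the only step now ready → D.
Next only E has its prerequisites met → E.

C, A, B, D, E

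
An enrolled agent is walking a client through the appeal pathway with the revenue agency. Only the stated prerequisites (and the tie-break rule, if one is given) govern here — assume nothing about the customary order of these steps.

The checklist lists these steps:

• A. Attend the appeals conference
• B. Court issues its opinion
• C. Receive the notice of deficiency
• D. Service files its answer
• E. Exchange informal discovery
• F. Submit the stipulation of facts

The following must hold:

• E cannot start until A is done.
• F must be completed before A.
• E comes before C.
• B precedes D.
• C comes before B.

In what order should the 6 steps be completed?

F, A, E, C, B, D

F is the only step with nothing outstanding, so it goes first.
A needed F, now all done → A.
E needed A, now all done → E.
C needed E, now all done → C.
That leaves B as the only ready step → B.
That leaves D as the only ready step → D.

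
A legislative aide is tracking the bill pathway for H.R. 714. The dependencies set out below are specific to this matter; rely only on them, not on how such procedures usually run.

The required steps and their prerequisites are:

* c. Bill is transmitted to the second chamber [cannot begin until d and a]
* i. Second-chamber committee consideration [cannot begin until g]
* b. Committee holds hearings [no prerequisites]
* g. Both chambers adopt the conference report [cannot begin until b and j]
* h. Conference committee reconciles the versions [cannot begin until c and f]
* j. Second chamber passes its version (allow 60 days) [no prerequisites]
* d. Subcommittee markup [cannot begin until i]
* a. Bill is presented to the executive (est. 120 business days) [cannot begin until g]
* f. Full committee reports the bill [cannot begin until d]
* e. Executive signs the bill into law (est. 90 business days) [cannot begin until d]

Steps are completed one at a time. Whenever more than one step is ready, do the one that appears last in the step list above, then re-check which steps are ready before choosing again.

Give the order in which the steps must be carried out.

j b g a i d e f c h

Nothing is required for j and b. j is listed later → j first.
b is the only step now ready → b.
Next only g has its prerequisites met → g.
Ready: a and i. a is listed later → a.
i needed g, now all done → i.
d is the only step now ready → d.
e, f and c are all available; e is listed later → e.
Ready: f and c. f is listed later → f.
That leaves c as the only ready step → c.
h needed f and c, now all done → h.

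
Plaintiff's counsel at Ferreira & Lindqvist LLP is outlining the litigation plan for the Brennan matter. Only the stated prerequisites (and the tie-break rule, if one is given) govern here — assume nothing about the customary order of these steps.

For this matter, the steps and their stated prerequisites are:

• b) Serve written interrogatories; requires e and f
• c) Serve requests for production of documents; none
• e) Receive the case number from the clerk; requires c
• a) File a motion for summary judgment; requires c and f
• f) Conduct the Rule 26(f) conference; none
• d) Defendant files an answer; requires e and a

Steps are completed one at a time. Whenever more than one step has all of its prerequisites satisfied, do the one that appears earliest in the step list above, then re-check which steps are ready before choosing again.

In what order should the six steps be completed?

Nothing is required for c and f. c is listed earlier → c first.
e now also ready, so the ready set is {e, f}; e is listed earlier → e.
f is the only step now ready → f.
b and a are both available; b is listed earlier → b.
a needed c and f, now all done → a.
d needed e and a, now all done → d.

c, e, f, b, a, d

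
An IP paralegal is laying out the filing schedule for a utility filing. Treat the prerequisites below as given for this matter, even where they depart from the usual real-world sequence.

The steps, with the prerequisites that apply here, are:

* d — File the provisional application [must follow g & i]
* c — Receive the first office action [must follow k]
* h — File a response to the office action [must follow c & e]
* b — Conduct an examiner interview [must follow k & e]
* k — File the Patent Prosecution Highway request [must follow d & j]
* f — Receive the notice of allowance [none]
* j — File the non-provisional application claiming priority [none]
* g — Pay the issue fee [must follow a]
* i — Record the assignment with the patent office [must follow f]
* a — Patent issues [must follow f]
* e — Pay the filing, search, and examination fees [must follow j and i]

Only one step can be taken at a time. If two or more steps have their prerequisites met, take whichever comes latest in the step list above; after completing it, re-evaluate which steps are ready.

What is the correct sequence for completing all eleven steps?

j, f, a, i, e, g, d, k, b, c, h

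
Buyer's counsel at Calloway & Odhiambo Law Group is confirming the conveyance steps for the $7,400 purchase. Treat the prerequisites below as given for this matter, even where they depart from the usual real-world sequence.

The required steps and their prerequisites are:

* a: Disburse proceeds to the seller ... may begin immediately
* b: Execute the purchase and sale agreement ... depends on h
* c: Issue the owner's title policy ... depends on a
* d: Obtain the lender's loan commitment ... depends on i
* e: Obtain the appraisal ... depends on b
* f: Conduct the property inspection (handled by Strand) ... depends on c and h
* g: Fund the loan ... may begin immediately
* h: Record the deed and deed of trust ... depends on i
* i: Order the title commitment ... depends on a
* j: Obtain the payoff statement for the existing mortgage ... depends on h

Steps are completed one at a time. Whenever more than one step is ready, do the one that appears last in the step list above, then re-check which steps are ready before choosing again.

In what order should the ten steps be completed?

g a i h j d c f b e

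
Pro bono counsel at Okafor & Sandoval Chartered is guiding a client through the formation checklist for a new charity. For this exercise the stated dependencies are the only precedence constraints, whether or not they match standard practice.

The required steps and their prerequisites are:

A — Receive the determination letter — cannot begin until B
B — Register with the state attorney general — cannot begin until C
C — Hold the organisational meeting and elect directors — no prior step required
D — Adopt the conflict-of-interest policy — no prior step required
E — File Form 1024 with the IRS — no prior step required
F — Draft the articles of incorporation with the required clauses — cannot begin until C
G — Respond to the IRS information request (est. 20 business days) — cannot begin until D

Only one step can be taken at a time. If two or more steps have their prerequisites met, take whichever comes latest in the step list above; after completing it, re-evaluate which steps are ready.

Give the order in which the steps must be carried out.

Nothing is required for E, D and C. E is listed later → E first.
Now D and C have their prerequisites met. D is listed later, so D next.
G and C are both available; G is listed later → G.
Next only C has its prerequisites met → C.
Ready: F and B. F is listed later → F.
B needed C, now all done → B.
A needed B, now all done → A.

E → D → G → C → F → B → A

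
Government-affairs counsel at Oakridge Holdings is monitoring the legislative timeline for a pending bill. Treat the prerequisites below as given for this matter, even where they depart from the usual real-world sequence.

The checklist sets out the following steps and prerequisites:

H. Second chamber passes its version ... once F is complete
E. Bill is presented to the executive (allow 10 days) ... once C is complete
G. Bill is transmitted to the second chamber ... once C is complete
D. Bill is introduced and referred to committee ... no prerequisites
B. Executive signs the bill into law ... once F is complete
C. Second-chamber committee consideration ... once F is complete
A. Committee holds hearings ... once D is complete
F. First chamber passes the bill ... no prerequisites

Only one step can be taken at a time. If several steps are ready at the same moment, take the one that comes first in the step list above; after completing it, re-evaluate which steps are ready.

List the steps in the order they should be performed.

D A F H B C E G

Nothing is required for D and F. D is listed earlier → D first.
A now also ready, so the ready set is {A, F}; A is listed earlier → A.
F is the only step now ready → F.
H, B and C are all available; H is listed earlier → H.
Ready: B and C. B is listed earlier → B.
Next only C has its prerequisites met → C.
E and G are both available; E is listed earlier → E.
G needed C, now all done → G.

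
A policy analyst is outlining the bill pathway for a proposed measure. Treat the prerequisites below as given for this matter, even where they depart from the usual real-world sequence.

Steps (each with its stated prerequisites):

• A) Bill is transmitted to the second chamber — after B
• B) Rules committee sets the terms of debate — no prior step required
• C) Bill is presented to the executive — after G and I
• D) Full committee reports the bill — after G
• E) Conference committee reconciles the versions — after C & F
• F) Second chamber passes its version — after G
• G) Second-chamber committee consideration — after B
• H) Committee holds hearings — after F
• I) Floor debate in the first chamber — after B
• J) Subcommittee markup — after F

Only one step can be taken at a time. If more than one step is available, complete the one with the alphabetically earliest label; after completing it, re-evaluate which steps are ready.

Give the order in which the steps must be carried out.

Only B has no prerequisites, so it is first.
A, G and I are all available; A has the earlier label → A.
G and I are both available; G has the earlier label → G.
D, F and I are all available; D has the earlier label → D.
F and I are both available; F has the earlier label → F.
H, I and J are all available; H has the earlier label → H.
Ready: I and J. I has the earlier label → I.
Now C and J have their prerequisites met. C has the earlier label, so C next.
E now also ready, so the ready set is {E, J}; E has the earlier label → E.
J needed F, now all done → J.

B → A → G → D → F → H → I → C → E → J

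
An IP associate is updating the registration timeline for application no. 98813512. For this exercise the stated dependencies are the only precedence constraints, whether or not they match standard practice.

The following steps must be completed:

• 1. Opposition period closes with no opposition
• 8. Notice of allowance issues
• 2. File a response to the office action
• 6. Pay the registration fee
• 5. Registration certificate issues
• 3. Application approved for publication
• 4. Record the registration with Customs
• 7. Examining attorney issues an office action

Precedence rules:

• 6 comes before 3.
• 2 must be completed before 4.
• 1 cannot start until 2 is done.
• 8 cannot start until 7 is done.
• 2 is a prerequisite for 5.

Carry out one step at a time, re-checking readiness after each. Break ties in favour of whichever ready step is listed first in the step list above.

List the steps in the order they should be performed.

2, 1, 6, 5, 3, 4, 7, 8

Nothing is required for 2, 6 and 7. 2 is listed earlier → 2 first.
1, 5 and 4 now also ready, so the ready set is {1, 6, 5, 4, 7}; 1 is listed earlier → 1.
6, 5, 4 and 7 are all available; 6 is listed earlier → 6.
Now 5, 3, 4 and 7 have their prerequisites met. 5 is listed earlier, so 5 next.
Now 3, 4 and 7 have their prerequisites met. 3 is listed earlier, so 3 next.
4 and 7 are both available; 4 is listed earlier → 4.
That leaves 7 as the only ready step → 7.
8 needed 7, now all done → 8.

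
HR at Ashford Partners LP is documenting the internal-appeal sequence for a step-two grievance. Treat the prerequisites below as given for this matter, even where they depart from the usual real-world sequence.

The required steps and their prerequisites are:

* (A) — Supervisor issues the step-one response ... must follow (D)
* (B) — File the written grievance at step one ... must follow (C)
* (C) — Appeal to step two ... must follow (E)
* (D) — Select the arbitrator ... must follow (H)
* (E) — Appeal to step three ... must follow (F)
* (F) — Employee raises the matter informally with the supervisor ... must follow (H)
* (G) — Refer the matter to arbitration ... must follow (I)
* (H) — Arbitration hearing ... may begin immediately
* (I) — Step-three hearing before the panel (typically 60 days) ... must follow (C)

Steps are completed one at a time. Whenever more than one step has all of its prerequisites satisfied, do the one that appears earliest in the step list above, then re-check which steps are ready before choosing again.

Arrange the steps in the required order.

(H), (D), (A), (F), (E), (C), (B), (I), (G)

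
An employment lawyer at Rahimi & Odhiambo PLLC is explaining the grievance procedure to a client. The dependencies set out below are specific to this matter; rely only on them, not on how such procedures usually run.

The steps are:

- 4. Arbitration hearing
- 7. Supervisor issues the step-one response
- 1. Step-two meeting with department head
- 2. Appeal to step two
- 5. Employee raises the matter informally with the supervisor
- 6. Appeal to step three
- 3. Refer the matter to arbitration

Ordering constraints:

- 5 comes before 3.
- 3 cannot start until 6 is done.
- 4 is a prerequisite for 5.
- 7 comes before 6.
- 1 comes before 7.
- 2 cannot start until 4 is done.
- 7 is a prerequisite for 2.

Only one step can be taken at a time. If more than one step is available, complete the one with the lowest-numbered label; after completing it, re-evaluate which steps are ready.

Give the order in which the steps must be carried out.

1 and 4 have no prerequisites; 1 has the earlier label, so 1 is first.
4 and 7 are both available; 4 has the earlier label → 4.
5 and 7 are both available; 5 has the earlier label → 5.
Next only 7 has its prerequisites met → 7.
2 and 6 are both available; 2 has the earlier label → 2.
That leaves 6 as the only ready step → 6.
3 needed 5 and 6, now all done → 3.

1, 4, 5, 7, 2, 6, 3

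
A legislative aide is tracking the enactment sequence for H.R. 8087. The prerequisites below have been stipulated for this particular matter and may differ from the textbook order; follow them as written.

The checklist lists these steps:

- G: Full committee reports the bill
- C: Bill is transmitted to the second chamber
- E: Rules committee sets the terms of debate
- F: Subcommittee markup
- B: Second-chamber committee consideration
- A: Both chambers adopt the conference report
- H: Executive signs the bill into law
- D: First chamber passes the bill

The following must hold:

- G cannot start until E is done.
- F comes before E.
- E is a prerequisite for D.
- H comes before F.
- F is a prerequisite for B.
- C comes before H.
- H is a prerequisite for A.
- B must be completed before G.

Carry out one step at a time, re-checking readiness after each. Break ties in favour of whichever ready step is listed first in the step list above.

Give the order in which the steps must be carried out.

C, H, F, E, B, G, A, D

Only C has no prerequisites, so it is first.
Next only H has its prerequisites met → H.
Now F and A have their prerequisites met. F is listed earlier, so F next.
E and B now also ready, so the ready set is {E, B, A}; E is listed earlier → E.
Ready: B, A and D. B is listed earlier → B.
G now also ready, so the ready set is {G, A, D}; G is listed earlier → G.
A and D are both available; A is listed earlier → A.
That leaves D as the only ready step → D.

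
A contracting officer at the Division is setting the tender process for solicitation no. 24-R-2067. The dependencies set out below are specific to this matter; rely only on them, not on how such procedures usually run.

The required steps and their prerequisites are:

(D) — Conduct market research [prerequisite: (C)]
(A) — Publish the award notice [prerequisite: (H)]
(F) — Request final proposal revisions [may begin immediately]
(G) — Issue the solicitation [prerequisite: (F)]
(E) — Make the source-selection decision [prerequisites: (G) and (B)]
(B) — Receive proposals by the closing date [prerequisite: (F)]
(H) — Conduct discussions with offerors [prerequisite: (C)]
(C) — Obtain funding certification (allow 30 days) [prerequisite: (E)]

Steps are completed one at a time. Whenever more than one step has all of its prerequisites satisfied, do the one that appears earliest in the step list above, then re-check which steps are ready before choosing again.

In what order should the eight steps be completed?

(F) is the only step with nothing outstanding, so it goes first.
Ready: (G) and (B). (G) is listed earlier → (G).
That leaves (B) as the only ready step → (B).
(E) is the only step now ready → (E).
(C) is the only step now ready → (C).
(D) and (H) are both available; (D) is listed earlier → (D).
(H) needed (C), now all done → (H).
(A) needed (H), now all done → (A).

(F), (G), (B), (E), (C), (D), (H), (A)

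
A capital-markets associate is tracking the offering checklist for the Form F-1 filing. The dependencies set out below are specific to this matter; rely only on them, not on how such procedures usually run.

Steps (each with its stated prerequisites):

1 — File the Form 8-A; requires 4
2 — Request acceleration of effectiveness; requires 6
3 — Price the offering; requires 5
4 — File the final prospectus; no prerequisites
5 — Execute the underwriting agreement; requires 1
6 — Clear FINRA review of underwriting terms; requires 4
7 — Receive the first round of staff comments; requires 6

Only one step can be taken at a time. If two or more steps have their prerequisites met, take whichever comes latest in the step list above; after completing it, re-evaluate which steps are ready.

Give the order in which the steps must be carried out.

4 6 7 2 1 5 3

4 has no prerequisites → 4 first.
6 and 1 are both available; 6 is listed later → 6.
7 and 2 now also ready, so the ready set is {7, 2, 1}; 7 is listed later → 7.
Now 2 and 1 have their prerequisites met. 2 is listed later, so 2 next.
1 needed 4, now all done → 1.
5 needed 1, now all done → 5.
That leaves 3 as the only ready step → 3.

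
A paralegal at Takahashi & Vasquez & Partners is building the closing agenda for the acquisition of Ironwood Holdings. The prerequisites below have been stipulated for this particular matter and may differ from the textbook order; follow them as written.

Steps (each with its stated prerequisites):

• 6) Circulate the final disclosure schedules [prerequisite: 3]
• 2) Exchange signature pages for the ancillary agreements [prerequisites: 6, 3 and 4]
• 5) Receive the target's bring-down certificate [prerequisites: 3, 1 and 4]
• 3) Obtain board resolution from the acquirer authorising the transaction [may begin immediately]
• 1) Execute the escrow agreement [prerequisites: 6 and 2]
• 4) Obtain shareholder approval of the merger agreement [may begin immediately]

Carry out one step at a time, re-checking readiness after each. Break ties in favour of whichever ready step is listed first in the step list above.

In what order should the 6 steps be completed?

3 and 4 have no prerequisites; 3 is listed earlier, so 3 is first.
6 and 4 are both available; 6 is listed earlier → 6.
Next only 4 has its prerequisites met → 4.
2 needed 6, 3 and 4, now all done → 2.
That leaves 1 as the only ready step → 1.
That leaves 5 as the only ready step → 5.

3, 6, 4, 2, 1, 5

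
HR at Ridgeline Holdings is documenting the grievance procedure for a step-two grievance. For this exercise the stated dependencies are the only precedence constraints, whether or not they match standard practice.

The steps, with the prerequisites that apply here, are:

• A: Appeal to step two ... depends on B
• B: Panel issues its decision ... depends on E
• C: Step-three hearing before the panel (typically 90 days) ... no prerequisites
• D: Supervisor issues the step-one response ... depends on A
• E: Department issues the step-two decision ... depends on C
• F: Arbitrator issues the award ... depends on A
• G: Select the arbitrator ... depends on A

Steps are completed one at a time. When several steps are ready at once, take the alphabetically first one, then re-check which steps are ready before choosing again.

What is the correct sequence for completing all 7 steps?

Only C has no prerequisites, so it is first.
E needed C, now all done → E.
That leaves B as the only ready step → B.
A is the only step now ready → A.
Ready: D, F and G. D has the earlier label → D.
Now F and G have their prerequisites met. F has the earlier label, so F next.
G needed A, now all done → G.

C E B A D F G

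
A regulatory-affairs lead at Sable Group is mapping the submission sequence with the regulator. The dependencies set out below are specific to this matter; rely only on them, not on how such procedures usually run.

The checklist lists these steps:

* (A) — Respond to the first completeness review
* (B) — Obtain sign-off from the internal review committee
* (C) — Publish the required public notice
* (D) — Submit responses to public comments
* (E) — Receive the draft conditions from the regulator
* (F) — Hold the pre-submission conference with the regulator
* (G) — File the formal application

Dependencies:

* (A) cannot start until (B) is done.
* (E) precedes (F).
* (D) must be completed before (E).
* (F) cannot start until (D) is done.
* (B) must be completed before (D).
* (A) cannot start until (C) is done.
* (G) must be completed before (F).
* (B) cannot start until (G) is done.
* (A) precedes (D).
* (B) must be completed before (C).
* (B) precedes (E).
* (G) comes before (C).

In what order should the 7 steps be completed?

(G), (B), (C), (A), (D), (E), (F)

(G) is the only step with nothing outstanding, so it goes first.
(B) needed (G), now all done → (B).
(C) is the only step now ready → (C).
(A) needed (B) and (C), now all done → (A).
Next only (D) has its prerequisites met → (D).
That leaves (E) as the only ready step → (E).
(F) needed (D), (E) and (G), now all done → (F).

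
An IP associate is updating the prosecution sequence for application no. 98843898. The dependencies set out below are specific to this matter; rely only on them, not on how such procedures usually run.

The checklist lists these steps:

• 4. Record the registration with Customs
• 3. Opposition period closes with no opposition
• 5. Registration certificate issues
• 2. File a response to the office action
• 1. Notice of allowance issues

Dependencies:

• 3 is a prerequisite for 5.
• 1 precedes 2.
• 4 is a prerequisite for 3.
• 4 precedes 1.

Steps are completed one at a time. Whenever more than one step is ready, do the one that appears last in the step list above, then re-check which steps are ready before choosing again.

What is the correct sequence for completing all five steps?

4 → 1 → 2 → 3 → 5

4 is the only step with nothing outstanding, so it goes first.
1 and 3 are both available; 1 is listed later → 1.
2 and 3 are both available; 2 is listed later → 2.
Next only 3 has its prerequisites met → 3.
That leaves 5 as the only ready step → 5.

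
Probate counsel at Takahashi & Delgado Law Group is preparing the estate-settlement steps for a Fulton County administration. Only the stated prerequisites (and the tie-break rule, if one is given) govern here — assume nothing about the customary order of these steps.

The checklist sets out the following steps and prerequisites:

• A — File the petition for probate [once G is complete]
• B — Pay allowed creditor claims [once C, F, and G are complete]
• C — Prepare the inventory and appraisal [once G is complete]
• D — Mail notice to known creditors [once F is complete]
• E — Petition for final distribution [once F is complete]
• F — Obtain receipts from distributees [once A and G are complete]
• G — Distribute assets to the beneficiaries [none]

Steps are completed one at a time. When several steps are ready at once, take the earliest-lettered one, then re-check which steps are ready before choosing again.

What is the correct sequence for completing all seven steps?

G A C F B D E

Only G has no prerequisites, so it is first.
Ready: A and C. A has the earlier label → A.
Ready: C and F. C has the earlier label → C.
That leaves F as the only ready step → F.
B, D and E are all available; B has the earlier label → B.
Ready: D and E. D has the earlier label → D.
E needed F, now all done → E.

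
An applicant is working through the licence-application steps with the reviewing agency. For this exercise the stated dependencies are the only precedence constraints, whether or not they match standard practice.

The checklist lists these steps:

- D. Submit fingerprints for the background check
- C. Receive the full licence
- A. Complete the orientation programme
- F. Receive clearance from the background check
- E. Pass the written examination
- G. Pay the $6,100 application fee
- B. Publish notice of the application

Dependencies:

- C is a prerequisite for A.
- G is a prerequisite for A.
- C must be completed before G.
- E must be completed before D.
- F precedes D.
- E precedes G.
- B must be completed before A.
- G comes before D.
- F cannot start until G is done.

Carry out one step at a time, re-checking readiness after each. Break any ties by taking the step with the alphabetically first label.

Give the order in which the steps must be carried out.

B, C, E, G, A, F, D

Nothing is required for B, C and E. B has the earlier label → B first.
C and E are both available; C has the earlier label → C.
That leaves E as the only ready step → E.
G is the only step now ready → G.
Now A and F have their prerequisites met. A has the earlier label, so A next.
F needed G, now all done → F.
D needed E, F and G, now all done → D.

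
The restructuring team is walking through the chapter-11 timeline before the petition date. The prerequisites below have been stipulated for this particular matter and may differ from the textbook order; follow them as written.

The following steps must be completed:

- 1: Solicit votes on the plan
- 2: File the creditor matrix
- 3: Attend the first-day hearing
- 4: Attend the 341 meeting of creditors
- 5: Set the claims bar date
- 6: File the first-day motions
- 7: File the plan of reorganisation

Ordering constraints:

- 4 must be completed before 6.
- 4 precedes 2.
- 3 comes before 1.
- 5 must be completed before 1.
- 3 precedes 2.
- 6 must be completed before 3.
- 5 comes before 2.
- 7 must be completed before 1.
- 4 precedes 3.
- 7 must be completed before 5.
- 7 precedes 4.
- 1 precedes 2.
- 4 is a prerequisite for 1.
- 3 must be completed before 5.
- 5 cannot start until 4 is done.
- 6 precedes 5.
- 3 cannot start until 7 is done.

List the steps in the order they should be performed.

Only 7 has no prerequisites, so it is first.
4 needed 7, now all done → 4.
That leaves 6 as the only ready step → 6.
Next only 3 has its prerequisites met → 3.
That leaves 5 as the only ready step → 5.
Next only 1 has its prerequisites met → 1.
Next only 2 has its prerequisites met → 2.

7 → 4 → 6 → 3 → 5 → 1 → 2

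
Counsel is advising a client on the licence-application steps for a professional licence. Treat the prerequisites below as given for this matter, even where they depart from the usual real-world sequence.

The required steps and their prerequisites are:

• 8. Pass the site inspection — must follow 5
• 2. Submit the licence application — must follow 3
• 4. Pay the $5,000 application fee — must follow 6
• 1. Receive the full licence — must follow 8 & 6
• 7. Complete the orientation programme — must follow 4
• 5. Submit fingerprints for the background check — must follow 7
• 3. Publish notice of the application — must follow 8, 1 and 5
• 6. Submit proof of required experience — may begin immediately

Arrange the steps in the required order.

6, 4, 7, 5, 8, 1, 3, 2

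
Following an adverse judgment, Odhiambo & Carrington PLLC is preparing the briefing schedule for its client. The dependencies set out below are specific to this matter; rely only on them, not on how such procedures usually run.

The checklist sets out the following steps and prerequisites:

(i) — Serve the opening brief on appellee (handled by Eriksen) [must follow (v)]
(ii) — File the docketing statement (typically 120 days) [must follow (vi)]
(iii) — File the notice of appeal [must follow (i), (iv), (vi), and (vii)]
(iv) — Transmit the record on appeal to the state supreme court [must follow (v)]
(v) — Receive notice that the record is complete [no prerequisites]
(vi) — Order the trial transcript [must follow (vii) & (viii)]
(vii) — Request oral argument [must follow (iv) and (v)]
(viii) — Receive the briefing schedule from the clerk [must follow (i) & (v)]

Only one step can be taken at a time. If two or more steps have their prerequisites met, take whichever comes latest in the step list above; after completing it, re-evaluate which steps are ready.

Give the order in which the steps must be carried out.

(v), (iv), (vii), (i), (viii), (vi), (iii), (ii)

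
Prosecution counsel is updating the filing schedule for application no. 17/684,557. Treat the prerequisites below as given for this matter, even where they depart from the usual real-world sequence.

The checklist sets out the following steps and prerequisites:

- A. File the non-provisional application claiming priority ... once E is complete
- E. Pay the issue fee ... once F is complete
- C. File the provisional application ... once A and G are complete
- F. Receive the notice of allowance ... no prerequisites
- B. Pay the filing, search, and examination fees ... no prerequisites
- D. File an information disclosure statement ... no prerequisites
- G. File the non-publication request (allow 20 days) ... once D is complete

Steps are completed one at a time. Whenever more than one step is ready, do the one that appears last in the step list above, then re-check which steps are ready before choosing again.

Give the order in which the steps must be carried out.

D, B and F have no prerequisites; D is listed later, so D is first.
G now also ready, so the ready set is {G, B, F}; G is listed later → G.
Now B and F have their prerequisites met. B is listed later, so B next.
That leaves F as the only ready step → F.
E is the only step now ready → E.
A needed E, now all done → A.
C needed G and A, now all done → C.

D, G, B, F, E, A, C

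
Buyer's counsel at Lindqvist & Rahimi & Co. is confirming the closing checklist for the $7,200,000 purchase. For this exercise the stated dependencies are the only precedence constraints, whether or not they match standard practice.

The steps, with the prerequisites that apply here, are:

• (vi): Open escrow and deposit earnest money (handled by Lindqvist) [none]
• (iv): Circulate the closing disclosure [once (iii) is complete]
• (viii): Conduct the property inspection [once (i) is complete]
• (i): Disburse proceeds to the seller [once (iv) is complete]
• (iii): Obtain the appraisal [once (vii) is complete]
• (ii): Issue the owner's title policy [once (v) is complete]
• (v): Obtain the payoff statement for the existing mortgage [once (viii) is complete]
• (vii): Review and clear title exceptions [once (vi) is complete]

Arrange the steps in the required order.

(vi), (vii), (iii), (iv), (i), (viii), (v), (ii)

Only (vi) has no prerequisites, so it is first.
(vii) needed (vi), now all done → (vii).
That leaves (iii) as the only ready step → (iii).
(iv) needed (iii), now all done → (iv).
(i) needed (iv), now all done → (i).
(viii) needed (i), now all done → (viii).
(v) is the only step now ready → (v).
(ii) needed (v), now all done → (ii).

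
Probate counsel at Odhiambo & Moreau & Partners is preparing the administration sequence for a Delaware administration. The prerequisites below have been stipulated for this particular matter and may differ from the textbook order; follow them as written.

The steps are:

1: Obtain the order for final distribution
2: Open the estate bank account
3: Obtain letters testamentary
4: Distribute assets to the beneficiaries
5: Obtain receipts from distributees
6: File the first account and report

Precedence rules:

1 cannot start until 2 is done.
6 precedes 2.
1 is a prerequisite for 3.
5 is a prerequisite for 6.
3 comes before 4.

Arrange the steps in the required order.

5 has no prerequisites → 5 first.
That leaves 6 as the only ready step → 6.
2 needed 6, now all done → 2.
Next only 1 has its prerequisites met → 1.
3 needed 1, now all done → 3.
4 needed 3, now all done → 4.

5, 6, 2, 1, 3, 4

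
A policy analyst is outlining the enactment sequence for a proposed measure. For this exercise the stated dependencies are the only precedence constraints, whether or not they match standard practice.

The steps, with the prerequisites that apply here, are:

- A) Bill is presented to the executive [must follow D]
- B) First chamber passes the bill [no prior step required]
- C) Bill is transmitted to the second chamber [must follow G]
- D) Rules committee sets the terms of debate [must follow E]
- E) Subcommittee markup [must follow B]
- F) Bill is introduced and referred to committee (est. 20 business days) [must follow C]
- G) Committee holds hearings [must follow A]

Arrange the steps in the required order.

B → E → D → A → G → C → F

B has no prerequisites → B first.
Next only E has its prerequisites met → E.
That leaves D as the only ready step → D.
A needed D, now all done → A.
G needed A, now all done → G.
C needed G, now all done → C.
F needed C, now all done → F.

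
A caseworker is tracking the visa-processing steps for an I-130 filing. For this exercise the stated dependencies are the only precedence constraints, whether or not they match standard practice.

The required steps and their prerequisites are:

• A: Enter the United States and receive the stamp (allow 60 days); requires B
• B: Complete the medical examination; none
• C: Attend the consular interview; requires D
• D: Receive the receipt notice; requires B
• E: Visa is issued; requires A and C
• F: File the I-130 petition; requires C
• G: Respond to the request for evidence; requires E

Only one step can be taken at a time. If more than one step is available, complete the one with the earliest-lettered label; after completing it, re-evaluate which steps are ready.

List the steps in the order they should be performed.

B, A, D, C, E, F, G

B has no prerequisites → B first.
A and D are both available; A has the earlier label → A.
Next only D has its prerequisites met → D.
C needed D, now all done → C.
Now E and F have their prerequisites met. E has the earlier label, so E next.
Ready: F and G. F has the earlier label → F.
G needed E, now all done → G.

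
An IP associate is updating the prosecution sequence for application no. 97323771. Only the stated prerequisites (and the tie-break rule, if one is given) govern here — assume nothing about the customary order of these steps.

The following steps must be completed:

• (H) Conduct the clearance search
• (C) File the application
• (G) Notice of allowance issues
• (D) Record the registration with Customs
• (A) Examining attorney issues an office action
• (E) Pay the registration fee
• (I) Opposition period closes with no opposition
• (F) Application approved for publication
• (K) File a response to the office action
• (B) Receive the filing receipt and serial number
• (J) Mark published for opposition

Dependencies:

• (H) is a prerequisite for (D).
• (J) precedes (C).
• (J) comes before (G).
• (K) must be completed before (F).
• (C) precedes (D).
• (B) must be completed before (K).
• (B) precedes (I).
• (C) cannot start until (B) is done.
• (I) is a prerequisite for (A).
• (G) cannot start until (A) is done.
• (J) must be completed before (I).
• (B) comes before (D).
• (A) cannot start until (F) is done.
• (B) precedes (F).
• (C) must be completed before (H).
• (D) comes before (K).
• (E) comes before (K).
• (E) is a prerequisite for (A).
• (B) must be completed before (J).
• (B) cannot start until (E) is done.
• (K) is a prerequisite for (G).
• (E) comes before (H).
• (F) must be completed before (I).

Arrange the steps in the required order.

(E), (B), (J), (C), (H), (D), (K), (F), (I), (A), (G)

Only (E) has no prerequisites, so it is first.
That leaves (B) as the only ready step → (B).
That leaves (J) as the only ready step → (J).
Next only (C) has its prerequisites met → (C).
(H) is the only step now ready → (H).
(D) is the only step now ready → (D).
(K) is the only step now ready → (K).
Next only (F) has its prerequisites met → (F).
Next only (I) has its prerequisites met → (I).
(A) is the only step now ready → (A).
That leaves (G) as the only ready step → (G).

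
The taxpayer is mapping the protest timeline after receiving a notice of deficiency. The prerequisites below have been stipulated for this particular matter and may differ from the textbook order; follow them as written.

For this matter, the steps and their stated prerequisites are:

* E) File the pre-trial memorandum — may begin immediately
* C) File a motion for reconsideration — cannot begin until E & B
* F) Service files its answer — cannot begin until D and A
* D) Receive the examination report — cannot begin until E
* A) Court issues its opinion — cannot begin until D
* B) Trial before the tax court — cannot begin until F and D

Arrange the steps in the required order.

E, D, A, F, B, C

Only E has no prerequisites, so it is first.
D needed E, now all done → D.
A needed D, now all done → A.
That leaves F as the only ready step → F.
Next only B has its prerequisites met → B.
Next only C has its prerequisites met → C.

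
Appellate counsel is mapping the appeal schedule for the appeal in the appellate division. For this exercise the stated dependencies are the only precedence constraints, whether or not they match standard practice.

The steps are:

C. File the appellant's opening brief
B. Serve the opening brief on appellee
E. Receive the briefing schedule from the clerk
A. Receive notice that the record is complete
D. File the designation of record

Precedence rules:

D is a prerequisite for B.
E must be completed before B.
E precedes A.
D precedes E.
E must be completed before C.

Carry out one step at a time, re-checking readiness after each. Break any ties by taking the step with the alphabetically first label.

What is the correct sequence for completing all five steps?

D is the only step with nothing outstanding, so it goes first.
E needed D, now all done → E.
Ready: A, B and C. A has the earlier label → A.
Ready: B and C. B has the earlier label → B.
Next only C has its prerequisites met → C.

D, E, A, B, C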